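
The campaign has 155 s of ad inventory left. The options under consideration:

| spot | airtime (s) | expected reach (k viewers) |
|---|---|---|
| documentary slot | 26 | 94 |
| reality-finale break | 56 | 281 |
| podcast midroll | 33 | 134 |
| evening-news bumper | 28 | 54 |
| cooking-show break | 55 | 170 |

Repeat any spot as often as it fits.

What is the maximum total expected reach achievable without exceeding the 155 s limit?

696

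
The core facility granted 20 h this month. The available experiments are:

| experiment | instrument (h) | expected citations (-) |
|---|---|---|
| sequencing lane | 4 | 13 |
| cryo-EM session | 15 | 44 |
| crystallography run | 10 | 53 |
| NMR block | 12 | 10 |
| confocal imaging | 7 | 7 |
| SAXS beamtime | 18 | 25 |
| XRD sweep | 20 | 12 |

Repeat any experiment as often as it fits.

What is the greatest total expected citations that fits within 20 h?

106

By expected citations per h: crystallography run 5.30, sequencing lane 3.25, cryo-EM session 2.93, SAXS beamtime 1.39 lead.
Taking 2×crystallography run: 20 h used, 106 in expected citations.
That's the maximum — no swap from here does better than 106.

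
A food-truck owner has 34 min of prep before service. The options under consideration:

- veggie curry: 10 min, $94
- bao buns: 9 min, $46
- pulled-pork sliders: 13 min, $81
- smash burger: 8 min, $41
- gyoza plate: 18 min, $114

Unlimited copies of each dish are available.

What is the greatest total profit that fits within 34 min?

Best packing: 3×veggie curry — 30 min, 282 total.

282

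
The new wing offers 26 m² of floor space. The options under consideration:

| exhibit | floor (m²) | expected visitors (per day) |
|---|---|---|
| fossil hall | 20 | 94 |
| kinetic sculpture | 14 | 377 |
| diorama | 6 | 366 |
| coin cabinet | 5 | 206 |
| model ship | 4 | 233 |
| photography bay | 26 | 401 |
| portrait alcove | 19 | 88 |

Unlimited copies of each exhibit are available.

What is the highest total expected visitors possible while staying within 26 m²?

1564

Filling by ratio: 4×diorama for 1464, with 2 m² left unused.
The 6 m² tied up in diorama is better spent on 2×model ship — total rises to 1564 (26 m²).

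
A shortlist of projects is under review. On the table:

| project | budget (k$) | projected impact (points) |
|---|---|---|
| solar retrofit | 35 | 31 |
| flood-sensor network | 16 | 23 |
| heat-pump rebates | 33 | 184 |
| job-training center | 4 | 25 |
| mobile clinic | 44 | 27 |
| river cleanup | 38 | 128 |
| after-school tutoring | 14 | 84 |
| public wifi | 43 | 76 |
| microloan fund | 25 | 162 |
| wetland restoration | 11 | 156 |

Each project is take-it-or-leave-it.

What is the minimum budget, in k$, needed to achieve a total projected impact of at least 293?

36

Look for the lowest-budget combination reaching 293.
microloan fund + wetland restoration: 318 projected impact at 36 k$.
Below 36 k$ the best achievable stays under 293.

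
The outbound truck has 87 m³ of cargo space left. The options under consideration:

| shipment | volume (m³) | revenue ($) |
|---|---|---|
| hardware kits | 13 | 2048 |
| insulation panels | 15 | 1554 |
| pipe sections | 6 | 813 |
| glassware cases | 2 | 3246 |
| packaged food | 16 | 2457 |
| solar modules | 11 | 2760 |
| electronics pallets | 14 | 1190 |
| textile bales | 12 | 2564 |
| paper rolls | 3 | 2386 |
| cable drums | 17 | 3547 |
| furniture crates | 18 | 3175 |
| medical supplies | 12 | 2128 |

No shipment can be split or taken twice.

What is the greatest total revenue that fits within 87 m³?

21136

A density-first pass picks pipe sections + glassware cases + solar modules + textile bales + paper rolls + cable drums + furniture crates + medical supplies — 20619 at 81 m³.
The 24 m³ tied up in pipe sections and furniture crates is better spent on hardware kits + packaged food — total rises to 21136 (86 m³).
Nothing else within 87 m³ beats 21136.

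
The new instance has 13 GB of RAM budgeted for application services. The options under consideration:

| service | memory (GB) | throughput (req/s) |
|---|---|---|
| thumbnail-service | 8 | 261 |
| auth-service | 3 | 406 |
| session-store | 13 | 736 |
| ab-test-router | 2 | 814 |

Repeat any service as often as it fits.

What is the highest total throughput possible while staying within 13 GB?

Taking 6×ab-test-router: 12 GB used, 4884 in throughput.
Nothing else within 13 GB beats 4884.

4884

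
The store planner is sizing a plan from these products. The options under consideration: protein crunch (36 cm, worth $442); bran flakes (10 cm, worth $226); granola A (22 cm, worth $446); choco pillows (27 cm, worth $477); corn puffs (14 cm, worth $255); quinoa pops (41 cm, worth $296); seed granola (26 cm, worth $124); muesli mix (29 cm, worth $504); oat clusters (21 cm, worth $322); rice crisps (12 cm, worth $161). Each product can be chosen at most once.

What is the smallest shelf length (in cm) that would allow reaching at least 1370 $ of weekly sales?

73

Need the lightest bundle worth ≥ 1370.
bran flakes + granola A + choco pillows + corn puffs: 1404 weekly sales at 73 cm.
Below 73 cm the best achievable stays under 1370.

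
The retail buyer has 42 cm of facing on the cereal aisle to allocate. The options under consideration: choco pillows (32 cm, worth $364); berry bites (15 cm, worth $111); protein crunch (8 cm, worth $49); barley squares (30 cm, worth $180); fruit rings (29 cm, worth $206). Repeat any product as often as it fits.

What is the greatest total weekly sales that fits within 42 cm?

413

Choco pillows + protein crunch uses 40 of the 42 cm and totals 413.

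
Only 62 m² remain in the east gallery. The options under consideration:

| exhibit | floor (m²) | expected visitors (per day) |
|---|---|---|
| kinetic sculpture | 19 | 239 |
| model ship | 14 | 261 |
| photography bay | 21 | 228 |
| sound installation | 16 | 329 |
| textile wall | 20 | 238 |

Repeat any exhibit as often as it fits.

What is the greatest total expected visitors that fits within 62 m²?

1248

Taking model ship + 3×sound installation: 62 m² used, 1248 in expected visitors.
Nothing else within 62 m² beats 1248.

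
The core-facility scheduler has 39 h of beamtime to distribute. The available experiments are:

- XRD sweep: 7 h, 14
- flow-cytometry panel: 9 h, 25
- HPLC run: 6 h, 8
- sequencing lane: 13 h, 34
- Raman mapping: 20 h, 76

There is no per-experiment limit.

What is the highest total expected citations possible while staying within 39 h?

The ratio ordering already packs tightly: 2×flow-cytometry panel + Raman mapping, 38 h, 126.
The spare 1 h is too small for any remaining experiment, and no exchange beats 126.

126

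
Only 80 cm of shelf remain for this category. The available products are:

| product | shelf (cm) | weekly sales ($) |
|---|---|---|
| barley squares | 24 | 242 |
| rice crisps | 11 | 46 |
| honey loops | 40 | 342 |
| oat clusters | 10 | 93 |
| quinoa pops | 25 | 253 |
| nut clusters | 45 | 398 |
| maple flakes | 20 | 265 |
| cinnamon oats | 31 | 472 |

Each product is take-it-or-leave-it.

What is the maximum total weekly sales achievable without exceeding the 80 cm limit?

The ratio ordering already packs tightly: quinoa pops + maple flakes + cinnamon oats, 76 cm, 990.
The spare 4 cm is too small for any remaining product, and no exchange beats 990.

990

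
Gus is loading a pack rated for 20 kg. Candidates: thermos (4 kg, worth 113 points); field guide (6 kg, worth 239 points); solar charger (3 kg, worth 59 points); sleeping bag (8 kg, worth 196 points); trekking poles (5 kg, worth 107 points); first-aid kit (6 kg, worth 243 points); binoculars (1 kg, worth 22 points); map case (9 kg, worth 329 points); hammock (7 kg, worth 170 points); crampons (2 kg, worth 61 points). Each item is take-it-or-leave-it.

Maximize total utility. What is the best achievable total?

707

Density check — first-aid kit 40.50, field guide 39.83, map case 36.56, crampons 30.50 are the best per kg.
A density-first pass picks thermos + field guide + first-aid kit + binoculars + crampons — 678 at 19 kg.
The 8 kg tied up in field guide and crampons is better spent on map case — total rises to 707 (20 kg).
Nothing else within 20 kg beats 707.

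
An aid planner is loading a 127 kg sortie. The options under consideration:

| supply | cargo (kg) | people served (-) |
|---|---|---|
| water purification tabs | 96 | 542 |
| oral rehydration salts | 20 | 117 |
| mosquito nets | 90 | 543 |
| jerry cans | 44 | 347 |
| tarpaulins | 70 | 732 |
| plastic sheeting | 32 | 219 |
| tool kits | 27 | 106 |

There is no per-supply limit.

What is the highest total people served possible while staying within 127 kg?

Taking jerry cans + tarpaulins: 114 kg used, 1079 in people served.
Nothing else within 127 kg beats 1079.

1079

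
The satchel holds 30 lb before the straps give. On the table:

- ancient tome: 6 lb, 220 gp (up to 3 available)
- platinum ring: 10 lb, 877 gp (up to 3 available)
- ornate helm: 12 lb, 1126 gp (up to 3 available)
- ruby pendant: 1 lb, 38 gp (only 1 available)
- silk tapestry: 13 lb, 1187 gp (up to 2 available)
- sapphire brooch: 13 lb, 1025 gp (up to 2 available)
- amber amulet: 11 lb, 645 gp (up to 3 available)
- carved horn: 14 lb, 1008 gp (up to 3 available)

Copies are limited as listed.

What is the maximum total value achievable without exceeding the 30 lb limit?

Greedy by ratio would take 2×ornate helm + ruby pendant: 25 lb used, total 2290.
Replace 2×ornate helm and ruby pendant with 3×platinum ring: the trade gains 341 net, giving 2631 at 30 lb.

2631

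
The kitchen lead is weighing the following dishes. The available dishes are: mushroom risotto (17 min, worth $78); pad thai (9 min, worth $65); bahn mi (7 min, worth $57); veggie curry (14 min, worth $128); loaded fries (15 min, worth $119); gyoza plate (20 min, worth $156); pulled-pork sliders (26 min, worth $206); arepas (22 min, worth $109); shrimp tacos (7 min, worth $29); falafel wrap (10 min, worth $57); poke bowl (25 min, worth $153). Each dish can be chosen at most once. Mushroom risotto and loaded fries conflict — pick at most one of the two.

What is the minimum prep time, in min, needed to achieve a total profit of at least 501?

Look for the lowest-prep combination reaching 501.
Taking bahn mi + veggie curry + loaded fries + pulled-pork sliders gives 510 (≥ 501) for 62 min.
No combination under 62 min hits 501.

62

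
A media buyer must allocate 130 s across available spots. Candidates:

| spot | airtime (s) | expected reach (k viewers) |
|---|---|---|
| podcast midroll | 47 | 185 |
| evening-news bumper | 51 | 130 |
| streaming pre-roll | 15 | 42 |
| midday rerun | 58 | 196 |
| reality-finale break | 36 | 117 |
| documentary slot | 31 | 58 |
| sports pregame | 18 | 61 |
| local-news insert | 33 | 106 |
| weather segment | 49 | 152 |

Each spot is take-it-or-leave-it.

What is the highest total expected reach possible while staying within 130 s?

443

Ranking by ratio (expected reach/s): podcast midroll 3.94, sports pregame 3.39, midday rerun 3.38.
Filling by ratio: podcast midroll + midday rerun + sports pregame for 442, with 7 s left unused.
The 76 s tied up in midday rerun and sports pregame is better spent on local-news insert + weather segment — total rises to 443 (129 s).
Runner-up podcast midroll + midday rerun + sports pregame tops out at 442.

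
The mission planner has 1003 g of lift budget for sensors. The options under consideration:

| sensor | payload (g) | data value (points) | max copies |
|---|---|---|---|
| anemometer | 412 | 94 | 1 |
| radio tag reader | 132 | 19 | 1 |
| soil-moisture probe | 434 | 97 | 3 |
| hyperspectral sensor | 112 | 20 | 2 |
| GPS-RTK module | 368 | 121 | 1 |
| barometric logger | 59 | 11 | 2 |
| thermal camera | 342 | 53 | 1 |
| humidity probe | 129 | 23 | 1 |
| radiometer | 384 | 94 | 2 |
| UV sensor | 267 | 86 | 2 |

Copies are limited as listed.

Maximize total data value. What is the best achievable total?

304

Ranking by ratio (data value/g): GPS-RTK module 0.33, UV sensor 0.32, radiometer 0.24.
Best packing: GPS-RTK module + barometric logger + 2×UV sensor — 961 g, 304 total.
That's the maximum — no swap from here does better than 304.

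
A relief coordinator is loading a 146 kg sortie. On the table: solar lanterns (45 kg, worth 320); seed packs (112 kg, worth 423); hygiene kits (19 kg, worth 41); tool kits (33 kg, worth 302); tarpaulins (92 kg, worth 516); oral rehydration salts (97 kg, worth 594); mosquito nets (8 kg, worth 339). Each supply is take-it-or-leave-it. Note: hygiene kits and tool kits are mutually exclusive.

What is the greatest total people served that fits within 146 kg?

1235

Tool kits + oral rehydration salts + mosquito nets uses 138 of the 146 kg and totals 1235.
The closest alternative, solar lanterns + tarpaulins + mosquito nets, reaches only 1175.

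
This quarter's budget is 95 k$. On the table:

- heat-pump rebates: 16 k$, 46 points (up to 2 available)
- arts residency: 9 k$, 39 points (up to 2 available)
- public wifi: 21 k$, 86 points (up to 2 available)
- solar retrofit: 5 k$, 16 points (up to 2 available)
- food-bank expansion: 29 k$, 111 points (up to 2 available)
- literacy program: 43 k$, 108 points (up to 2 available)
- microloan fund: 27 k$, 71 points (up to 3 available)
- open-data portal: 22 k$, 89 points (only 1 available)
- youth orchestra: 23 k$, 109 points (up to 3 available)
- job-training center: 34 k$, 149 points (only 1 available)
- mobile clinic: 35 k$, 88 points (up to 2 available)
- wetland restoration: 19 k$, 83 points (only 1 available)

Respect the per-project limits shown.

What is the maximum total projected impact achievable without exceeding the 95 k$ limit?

Greedy by ratio would take solar retrofit + 3×youth orchestra + wetland restoration: 93 k$ used, total 426.
The 19 k$ tied up in wetland restoration is better spent on public wifi — total rises to 429 (95 k$).
Every other selection either busts 95 k$ or exceeds an availability limit or fails to beat 429.

429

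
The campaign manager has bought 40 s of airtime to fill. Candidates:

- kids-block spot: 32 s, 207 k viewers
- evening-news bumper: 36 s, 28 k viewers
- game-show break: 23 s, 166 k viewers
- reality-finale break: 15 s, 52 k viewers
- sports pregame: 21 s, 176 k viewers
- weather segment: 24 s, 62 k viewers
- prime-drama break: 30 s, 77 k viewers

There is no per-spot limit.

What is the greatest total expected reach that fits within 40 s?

228

Density check — sports pregame 8.38, game-show break 7.22, kids-block spot 6.47 are the best per s.
The ratio ordering already packs tightly: reality-finale break + sports pregame, 36 s, 228.
No other feasible combination exceeds 228.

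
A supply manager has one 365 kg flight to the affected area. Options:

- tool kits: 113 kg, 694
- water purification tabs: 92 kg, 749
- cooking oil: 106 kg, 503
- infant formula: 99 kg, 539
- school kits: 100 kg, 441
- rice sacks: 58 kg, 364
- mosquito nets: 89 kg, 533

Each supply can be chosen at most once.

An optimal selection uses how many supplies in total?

4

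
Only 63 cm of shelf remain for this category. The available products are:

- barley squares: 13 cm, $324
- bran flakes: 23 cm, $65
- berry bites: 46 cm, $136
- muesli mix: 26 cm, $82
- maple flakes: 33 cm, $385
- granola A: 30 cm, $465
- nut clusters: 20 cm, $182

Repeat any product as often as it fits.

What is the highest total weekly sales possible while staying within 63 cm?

1296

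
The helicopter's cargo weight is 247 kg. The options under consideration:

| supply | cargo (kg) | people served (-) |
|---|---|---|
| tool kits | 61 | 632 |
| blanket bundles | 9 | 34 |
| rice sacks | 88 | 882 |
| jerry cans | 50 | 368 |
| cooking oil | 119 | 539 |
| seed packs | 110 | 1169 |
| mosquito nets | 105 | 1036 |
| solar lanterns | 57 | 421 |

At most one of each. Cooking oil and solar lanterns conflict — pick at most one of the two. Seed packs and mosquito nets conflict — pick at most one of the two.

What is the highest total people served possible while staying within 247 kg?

2286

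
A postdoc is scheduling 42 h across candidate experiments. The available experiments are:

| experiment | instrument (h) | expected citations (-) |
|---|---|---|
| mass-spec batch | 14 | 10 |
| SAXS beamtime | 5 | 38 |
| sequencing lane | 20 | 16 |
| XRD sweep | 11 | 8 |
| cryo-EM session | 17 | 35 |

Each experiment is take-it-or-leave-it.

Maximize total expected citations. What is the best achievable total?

89

Ranking by ratio (expected citations/h): SAXS beamtime 7.60, cryo-EM session 2.06, sequencing lane 0.80, XRD sweep 0.73.
Best packing: SAXS beamtime + sequencing lane + cryo-EM session — 42 h, 89 total.
Next best is mass-spec batch + SAXS beamtime + cryo-EM session at 83 (36 h) — short by 6.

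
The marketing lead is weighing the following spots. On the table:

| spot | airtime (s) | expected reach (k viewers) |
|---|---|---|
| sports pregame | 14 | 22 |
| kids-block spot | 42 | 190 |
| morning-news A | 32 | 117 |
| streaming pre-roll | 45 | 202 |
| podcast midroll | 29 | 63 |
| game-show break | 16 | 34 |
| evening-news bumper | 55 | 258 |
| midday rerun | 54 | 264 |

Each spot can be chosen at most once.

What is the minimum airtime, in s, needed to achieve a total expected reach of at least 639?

Minimise s subject to total expected reach ≥ 639.
kids-block spot + streaming pre-roll + midday rerun reaches 656 using 141 s.
Any bundle with less than 141 s falls short of 639.

141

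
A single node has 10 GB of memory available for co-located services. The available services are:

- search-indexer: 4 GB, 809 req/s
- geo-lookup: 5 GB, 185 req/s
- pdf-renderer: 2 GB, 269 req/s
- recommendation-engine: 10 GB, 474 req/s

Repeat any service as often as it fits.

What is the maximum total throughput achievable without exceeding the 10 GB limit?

Density check — search-indexer 202.25, pdf-renderer 134.50, recommendation-engine 47.40, geo-lookup 37.00 are the best per GB.
2×search-indexer + pdf-renderer uses 10 of the 10 GB and totals 1887.

1887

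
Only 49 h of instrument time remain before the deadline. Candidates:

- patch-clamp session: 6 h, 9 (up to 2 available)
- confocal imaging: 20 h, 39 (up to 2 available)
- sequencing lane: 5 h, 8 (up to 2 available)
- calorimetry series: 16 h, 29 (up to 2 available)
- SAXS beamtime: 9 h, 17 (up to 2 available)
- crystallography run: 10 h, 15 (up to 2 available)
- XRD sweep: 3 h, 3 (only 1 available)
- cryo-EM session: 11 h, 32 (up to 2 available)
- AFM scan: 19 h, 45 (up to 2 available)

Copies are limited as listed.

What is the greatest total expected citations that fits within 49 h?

122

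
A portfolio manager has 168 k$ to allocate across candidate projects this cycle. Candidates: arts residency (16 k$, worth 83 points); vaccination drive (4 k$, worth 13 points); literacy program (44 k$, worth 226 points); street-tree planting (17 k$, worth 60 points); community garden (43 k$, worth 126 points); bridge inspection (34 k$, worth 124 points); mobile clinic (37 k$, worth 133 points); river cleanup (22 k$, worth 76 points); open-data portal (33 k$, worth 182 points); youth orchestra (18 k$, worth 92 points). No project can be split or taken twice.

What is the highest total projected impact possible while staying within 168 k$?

783

Ranking by ratio (projected impact/k$): open-data portal 5.52, arts residency 5.19, literacy program 5.14, youth orchestra 5.11.
Greedy by ratio would take arts residency + vaccination drive + literacy program + street-tree planting + bridge inspection + open-data portal + youth orchestra: 166 k$ used, total 780.
The 21 k$ tied up in vaccination drive and street-tree planting is better spent on river cleanup — total rises to 783 (167 k$).
The closest alternative, arts residency + vaccination drive + literacy program + street-tree planting + bridge inspection + open-data portal + youth orchestra, reaches only 780.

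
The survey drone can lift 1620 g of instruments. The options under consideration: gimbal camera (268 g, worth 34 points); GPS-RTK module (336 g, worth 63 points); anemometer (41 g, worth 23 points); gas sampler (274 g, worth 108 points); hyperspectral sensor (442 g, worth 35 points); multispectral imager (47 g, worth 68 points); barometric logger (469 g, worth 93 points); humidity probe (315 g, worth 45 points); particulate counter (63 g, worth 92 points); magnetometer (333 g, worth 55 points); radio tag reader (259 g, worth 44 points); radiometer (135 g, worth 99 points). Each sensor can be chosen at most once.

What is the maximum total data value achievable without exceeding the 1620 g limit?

572

A density-first pass picks GPS-RTK module + anemometer + gas sampler + multispectral imager + barometric logger + particulate counter + radiometer — 546 at 1365 g.
Dropping GPS-RTK module frees 336 g; slotting in humidity probe + radio tag reader (574 g) lifts the total to 572 at 1603 g.
Next best is GPS-RTK module + gas sampler + multispectral imager + barometric logger + particulate counter + radio tag reader + radiometer at 567 (1583 g) — short by 5.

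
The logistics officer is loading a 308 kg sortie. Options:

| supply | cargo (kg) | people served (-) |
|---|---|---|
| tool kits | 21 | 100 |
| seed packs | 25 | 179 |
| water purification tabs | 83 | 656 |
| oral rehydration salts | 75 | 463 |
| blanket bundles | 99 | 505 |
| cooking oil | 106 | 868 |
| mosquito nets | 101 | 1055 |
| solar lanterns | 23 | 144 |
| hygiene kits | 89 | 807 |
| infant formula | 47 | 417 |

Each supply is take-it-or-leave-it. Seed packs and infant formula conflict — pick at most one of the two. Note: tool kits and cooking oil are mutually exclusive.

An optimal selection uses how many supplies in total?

Optimal total is 2730.
For example cooking oil + mosquito nets + hygiene kits achieves it, using 296 kg.
All optima have 3 supplies.

3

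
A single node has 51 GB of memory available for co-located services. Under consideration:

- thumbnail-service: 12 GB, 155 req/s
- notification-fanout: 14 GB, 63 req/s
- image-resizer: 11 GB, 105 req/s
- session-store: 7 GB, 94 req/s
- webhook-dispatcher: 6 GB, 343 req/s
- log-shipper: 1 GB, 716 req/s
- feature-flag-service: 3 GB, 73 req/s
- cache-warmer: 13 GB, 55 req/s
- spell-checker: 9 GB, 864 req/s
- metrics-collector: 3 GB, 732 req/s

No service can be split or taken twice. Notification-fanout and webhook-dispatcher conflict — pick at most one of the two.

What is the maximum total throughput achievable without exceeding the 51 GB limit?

3009

Density check — log-shipper 716.00, metrics-collector 244.00, spell-checker 96.00 are the best per GB.
Taking the top-ratio services first gives thumbnail-service + session-store + webhook-dispatcher + log-shipper + feature-flag-service + spell-checker + metrics-collector for 2977 (41 GB).
Replace feature-flag-service with image-resizer: the trade gains 32 net, giving 3009 at 49 GB.
The closest alternative, thumbnail-service + image-resizer + webhook-dispatcher + log-shipper + feature-flag-service + spell-checker + metrics-collector, reaches only 2988.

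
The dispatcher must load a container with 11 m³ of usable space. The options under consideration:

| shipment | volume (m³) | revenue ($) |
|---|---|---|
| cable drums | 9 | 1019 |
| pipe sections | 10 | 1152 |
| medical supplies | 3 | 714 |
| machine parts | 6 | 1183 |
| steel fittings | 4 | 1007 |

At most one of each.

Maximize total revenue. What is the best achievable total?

Ranking by ratio (revenue/m³): steel fittings 251.75, medical supplies 238.00, machine parts 197.17, pipe sections 115.20.
Filling by ratio: medical supplies + steel fittings for 1721, with 4 m³ left unused.
Dropping medical supplies frees 3 m³; slotting in machine parts (6 m³) lifts the total to 2190 at 10 m³.

2190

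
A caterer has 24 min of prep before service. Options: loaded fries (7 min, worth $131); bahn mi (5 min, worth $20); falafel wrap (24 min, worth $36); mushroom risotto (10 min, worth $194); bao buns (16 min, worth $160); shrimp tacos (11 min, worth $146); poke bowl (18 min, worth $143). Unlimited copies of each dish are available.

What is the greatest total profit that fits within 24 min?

The ratio heuristic lands on 2×mushroom risotto (388) but leaves 4 min idle.
Replace mushroom risotto with 2×loaded fries: the trade gains 68 net, giving 456 at 24 min.

456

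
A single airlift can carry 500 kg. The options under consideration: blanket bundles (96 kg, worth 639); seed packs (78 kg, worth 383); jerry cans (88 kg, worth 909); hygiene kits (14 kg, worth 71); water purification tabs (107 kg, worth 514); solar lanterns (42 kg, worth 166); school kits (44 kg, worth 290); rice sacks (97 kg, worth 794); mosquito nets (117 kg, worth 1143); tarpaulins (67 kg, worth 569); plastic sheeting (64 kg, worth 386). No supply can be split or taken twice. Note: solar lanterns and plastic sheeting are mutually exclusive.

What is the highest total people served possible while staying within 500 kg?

4162

Greedy by ratio would take blanket bundles + jerry cans + hygiene kits + rice sacks + mosquito nets + tarpaulins: 479 kg used, total 4125.
Replace blanket bundles with school kits + plastic sheeting: the trade gains 37 net, giving 4162 at 491 kg.
The closest alternative, blanket bundles + jerry cans + hygiene kits + rice sacks + mosquito nets + tarpaulins, reaches only 4125.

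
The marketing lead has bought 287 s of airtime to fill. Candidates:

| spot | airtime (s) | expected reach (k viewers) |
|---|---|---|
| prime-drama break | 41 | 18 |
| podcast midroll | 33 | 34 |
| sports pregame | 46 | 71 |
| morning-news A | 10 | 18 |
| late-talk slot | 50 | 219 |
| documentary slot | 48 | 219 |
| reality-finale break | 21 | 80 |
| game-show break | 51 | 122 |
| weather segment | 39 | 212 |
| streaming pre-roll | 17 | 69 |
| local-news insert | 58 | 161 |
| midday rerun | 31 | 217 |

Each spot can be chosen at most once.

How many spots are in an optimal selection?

8

The maximum expected reach within 287 s is 1195.
One optimal bundle: morning-news A + late-talk slot + documentary slot + reality-finale break + weather segment + streaming pre-roll + local-news insert + midday rerun (274 s).
Any selection reaching 1195 contains exactly 8 spots.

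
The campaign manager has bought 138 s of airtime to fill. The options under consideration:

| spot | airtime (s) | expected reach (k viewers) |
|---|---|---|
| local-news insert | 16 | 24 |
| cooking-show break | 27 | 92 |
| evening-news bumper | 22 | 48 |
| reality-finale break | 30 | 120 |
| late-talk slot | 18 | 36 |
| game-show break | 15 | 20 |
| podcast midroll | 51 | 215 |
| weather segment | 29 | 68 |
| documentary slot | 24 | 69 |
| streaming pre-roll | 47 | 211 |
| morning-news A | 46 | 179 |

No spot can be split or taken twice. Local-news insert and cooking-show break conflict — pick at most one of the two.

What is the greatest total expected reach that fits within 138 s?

Best packing: reality-finale break + podcast midroll + streaming pre-roll — 128 s, 546 total.
The spare 10 s is too small for any remaining spot, and no feasible exchange beats 546.

546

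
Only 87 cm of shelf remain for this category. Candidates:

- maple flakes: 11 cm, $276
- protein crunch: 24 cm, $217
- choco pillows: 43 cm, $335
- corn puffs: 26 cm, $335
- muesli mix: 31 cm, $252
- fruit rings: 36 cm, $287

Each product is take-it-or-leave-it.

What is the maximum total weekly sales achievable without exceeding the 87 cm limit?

946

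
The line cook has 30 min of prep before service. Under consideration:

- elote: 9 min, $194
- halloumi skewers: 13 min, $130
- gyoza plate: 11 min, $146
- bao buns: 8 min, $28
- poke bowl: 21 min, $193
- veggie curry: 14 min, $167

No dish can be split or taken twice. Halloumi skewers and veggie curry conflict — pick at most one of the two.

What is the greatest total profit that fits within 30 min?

Density check — elote 21.56, gyoza plate 13.27, veggie curry 11.93, halloumi skewers 10.00 are the best per min.
Filling by ratio: elote + gyoza plate + bao buns for 368, with 2 min left unused.
Dropping gyoza plate and bao buns frees 19 min; slotting in poke bowl (21 min) lifts the total to 387 at 30 min.
An exhaustive check of the 64 subsets confirms 387.

387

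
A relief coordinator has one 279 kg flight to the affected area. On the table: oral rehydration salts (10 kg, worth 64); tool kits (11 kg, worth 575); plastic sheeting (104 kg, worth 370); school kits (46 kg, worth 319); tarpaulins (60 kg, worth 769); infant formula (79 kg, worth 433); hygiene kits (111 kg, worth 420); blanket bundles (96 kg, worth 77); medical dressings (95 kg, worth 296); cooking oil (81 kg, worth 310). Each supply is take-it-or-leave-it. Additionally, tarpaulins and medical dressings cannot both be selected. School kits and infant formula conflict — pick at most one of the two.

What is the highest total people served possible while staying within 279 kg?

2261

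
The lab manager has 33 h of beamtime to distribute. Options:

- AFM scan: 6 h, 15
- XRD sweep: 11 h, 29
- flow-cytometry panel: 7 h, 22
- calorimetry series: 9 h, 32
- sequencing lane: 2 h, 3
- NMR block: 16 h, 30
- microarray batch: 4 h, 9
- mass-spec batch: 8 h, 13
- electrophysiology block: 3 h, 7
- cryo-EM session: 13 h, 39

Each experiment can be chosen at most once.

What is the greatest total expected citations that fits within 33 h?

102

Density check — calorimetry series 3.56, flow-cytometry panel 3.14, cryo-EM session 3.00 are the best per h.
A density-first pass picks flow-cytometry panel + calorimetry series + electrophysiology block + cryo-EM session — 100 at 32 h.
The 3 h tied up in electrophysiology block is better spent on microarray batch — total rises to 102 (33 h).
An exhaustive check of the 1024 subsets confirms 102.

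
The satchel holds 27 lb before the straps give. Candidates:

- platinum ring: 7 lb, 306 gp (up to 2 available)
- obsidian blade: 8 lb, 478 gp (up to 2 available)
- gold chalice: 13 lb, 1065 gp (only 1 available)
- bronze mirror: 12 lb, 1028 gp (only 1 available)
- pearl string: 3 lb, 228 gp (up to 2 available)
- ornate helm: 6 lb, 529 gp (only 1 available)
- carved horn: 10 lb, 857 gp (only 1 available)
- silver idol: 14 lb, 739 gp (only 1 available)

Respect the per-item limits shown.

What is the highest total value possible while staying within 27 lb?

Ranking by ratio (value/lb): ornate helm 88.17, carved horn 85.70, bronze mirror 85.67.
Taking the top-ratio items first gives 2×pearl string + ornate helm + carved horn for 1842 (22 lb).
Dropping pearl string and ornate helm frees 9 lb; slotting in gold chalice (13 lb) lifts the total to 2150 at 26 lb.
The spare 1 lb is too small for any remaining item, and no exchange beats 2150.

2150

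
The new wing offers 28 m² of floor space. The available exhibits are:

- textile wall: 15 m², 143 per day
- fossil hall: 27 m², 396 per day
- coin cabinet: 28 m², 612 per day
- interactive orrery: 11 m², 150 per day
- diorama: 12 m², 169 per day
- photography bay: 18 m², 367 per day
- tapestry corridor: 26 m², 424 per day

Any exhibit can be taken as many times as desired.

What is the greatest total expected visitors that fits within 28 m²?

Coin cabinet uses 28 of the 28 m² and totals 612.

612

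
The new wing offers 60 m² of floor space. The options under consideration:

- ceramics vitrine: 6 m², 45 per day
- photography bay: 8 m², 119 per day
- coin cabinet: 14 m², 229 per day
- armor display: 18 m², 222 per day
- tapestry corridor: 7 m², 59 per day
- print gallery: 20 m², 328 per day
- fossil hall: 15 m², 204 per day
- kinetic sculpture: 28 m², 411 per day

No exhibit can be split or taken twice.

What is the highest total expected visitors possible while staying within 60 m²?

898

Ranking by ratio (expected visitors/m²): print gallery 16.40, coin cabinet 16.36, photography bay 14.88.
The ratio heuristic lands on photography bay + coin cabinet + print gallery + fossil hall (880) but leaves 3 m² idle.
Replace fossil hall with armor display: the trade gains 18 net, giving 898 at 60 m².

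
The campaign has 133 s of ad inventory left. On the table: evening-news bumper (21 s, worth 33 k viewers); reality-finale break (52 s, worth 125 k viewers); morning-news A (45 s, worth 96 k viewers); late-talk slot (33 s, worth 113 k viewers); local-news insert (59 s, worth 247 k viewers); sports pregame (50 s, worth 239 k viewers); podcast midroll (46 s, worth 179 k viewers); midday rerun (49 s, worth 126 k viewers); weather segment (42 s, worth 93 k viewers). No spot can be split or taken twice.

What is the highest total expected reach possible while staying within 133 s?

Filling by ratio: evening-news bumper + local-news insert + sports pregame for 519, with 3 s left unused.
The 80 s tied up in evening-news bumper and local-news insert is better spent on late-talk slot + podcast midroll — total rises to 531 (129 s).
Runner-up evening-news bumper + local-news insert + sports pregame tops out at 519.

531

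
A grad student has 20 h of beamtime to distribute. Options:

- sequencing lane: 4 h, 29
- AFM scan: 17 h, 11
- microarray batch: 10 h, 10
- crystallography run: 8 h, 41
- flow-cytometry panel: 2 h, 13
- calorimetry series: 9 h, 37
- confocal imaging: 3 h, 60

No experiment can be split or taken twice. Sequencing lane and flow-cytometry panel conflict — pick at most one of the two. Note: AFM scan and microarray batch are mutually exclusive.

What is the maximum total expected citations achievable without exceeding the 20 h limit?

Ranking by ratio (expected citations/h): confocal imaging 20.00, sequencing lane 7.25, flow-cytometry panel 6.50, crystallography run 5.12.
Crystallography run + calorimetry series + confocal imaging uses 20 of the 20 h and totals 138.
The closest alternative, sequencing lane + crystallography run + confocal imaging, reaches only 130.

138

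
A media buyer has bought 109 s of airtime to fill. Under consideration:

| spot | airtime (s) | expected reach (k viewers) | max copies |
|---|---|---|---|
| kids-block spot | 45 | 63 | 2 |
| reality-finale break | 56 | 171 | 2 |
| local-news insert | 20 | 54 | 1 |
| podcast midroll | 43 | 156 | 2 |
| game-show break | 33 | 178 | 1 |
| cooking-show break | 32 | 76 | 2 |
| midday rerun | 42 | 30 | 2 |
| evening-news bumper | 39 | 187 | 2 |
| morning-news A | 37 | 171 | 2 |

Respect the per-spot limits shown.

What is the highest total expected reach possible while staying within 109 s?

536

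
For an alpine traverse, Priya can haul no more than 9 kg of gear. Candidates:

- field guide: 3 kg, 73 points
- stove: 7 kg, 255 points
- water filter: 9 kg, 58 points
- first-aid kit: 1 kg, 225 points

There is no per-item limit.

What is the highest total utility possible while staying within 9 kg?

Ranking by ratio (utility/kg): first-aid kit 225.00, stove 36.43, field guide 24.33.
Best packing: 9×first-aid kit — 9 kg, 2025 total.
That's the maximum — no swap from here does better than 2025.

2025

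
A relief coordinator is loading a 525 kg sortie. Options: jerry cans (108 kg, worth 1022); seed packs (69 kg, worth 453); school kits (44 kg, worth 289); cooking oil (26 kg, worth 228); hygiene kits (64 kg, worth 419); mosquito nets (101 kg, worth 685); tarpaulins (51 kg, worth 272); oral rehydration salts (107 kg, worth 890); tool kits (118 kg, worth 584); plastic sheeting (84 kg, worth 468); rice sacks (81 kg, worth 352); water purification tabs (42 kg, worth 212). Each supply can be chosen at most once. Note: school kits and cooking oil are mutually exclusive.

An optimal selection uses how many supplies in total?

The maximum people served within 525 kg is 3909.
jerry cans + seed packs + cooking oil + hygiene kits + mosquito nets + oral rehydration salts + water purification tabs hits 3909 at 517 kg.
Every optimal selection uses 7 supplies.

7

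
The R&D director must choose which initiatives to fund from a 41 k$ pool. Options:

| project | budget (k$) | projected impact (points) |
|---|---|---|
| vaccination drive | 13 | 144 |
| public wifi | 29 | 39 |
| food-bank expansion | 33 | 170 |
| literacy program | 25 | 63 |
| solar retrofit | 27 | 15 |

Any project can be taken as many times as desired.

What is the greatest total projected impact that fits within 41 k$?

432

3×vaccination drive uses 39 of the 41 k$ and totals 432.
Nothing else within 41 k$ beats 432.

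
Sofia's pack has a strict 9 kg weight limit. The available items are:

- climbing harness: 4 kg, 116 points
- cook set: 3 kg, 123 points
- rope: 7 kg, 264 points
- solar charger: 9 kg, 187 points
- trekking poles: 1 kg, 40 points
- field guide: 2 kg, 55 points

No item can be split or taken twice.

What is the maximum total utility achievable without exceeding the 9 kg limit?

Greedy by ratio would take climbing harness + cook set + trekking poles: 8 kg used, total 279.
Reworking the packing: rope + field guide uses 9 kg and improves the total to 319.
That's the maximum — no swap from here does better than 319.

319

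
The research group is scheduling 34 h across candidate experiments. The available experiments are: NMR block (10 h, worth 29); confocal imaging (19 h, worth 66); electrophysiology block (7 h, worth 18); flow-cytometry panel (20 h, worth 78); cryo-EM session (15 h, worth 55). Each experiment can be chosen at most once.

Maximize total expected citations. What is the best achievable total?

121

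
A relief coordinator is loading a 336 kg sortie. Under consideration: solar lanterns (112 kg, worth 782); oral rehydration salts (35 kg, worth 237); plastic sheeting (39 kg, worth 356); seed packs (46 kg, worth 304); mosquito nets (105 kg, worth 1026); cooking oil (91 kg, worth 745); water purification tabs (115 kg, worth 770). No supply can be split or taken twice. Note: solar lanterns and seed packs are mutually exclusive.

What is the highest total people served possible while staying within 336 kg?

2668

Best packing: oral rehydration salts + plastic sheeting + seed packs + mosquito nets + cooking oil — 316 kg, 2668 total.
Runner-up solar lanterns + mosquito nets + water purification tabs tops out at 2578.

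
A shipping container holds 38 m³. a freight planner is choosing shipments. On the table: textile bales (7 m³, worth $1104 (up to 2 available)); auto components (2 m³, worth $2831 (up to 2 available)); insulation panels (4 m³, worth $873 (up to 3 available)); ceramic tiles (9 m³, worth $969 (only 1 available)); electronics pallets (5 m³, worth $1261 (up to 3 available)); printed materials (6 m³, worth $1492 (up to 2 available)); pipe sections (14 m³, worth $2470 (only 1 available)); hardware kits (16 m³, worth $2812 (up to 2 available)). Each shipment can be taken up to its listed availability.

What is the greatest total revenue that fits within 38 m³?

13787

Ranking by ratio (revenue/m³): auto components 1415.50, electronics pallets 252.20, printed materials 248.67, insulation panels 218.25.
Filling by ratio: 2×auto components + insulation panels + 3×electronics pallets + 2×printed materials for 13302, with 3 m³ left unused.
Replace electronics pallets with 2×insulation panels: the trade gains 485 net, giving 13787 at 38 m³.
Nothing else within 38 m³ beats 13787.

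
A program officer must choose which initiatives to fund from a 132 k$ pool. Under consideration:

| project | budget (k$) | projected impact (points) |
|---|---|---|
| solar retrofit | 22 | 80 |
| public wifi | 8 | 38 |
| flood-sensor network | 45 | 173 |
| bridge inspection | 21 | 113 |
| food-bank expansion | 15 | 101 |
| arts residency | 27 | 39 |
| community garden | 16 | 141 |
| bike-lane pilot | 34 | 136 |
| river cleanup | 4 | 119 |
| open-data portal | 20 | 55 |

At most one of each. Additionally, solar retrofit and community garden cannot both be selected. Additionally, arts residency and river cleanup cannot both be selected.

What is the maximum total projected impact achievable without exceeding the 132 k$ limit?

740

Public wifi + flood-sensor network + bridge inspection + food-bank expansion + community garden + river cleanup + open-data portal uses 129 of the 132 k$ and totals 740.
Runner-up public wifi + flood-sensor network + bridge inspection + community garden + bike-lane pilot + river cleanup tops out at 720.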